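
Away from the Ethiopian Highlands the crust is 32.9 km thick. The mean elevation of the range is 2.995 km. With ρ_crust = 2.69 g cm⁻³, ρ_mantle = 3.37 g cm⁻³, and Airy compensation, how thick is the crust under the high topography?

Root depth r = h ρ_c / (ρ_m − ρ_c) = 2.995 km × 2.69 / 0.68 = 11.85 km.
Total thickness = T + h + r = 32.9 km + 2.995 km + 11.85 km = 47.7 km.

47.7 km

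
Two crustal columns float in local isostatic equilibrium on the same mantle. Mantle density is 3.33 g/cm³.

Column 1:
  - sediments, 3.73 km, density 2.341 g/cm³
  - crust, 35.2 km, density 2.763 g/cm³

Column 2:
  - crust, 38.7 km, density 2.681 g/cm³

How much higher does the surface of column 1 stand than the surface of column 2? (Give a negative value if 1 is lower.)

For any compensation level in the mantle, the mantle terms cancel and isostasy reduces to e = (Σt_1 − Σt_2) − (Σ(ρt)_1 − Σ(ρt)_2) / ρ_m.
Σt_1 = 38.93 km; Σt_2 = 38.7 km; Σ(ρt)_1 = 105.98953; Σ(ρt)_2 = 103.7547 (in km·g/cm³).
e = (38.93 − 38.7) − (105.98953 − 103.7547) / 3.33 = −0.441 km.

−0.441 km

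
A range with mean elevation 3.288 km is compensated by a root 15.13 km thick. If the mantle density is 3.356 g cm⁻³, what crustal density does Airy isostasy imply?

2.76 g cm⁻³

ρ_c h = (ρ_m − ρ_c) r → ρ_c (h + r) = ρ_m r → ρ_c = ρ_m r / (h + r).
ρ_c = 3.356 × 15.13 km / (3.288 km + 15.13 km) = 2.76 g cm⁻³.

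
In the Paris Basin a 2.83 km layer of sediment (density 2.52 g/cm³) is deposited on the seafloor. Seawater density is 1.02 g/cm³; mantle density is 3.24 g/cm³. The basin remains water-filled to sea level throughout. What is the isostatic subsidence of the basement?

1.91 km

Submarine loading: the sediment displaces seawater, and the subsidence is in turn flooded, so s (ρ_m − ρ_w) = t (ρ_sed − ρ_w).
s = 2.83 km × (2.52 − 1.02) / (3.24 − 1.02) = 1.91 km.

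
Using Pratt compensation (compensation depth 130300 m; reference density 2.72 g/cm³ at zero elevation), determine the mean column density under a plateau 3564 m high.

Pratt balance: ρ_ref D = ρ (D + h).
ρ = ρ_ref D/(D + h) = 2.72 × 130300 m/(130300 m + 3564 m) = 2.65 g/cm³.

2.65 g/cm³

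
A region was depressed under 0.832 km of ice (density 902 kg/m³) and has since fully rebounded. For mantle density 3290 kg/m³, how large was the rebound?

0.228 km

Removing the load lets mantle flow back in; uplift u satisfies ρ_ice t = ρ_m u.
u = t ρ_ice/ρ_m = 0.832 km × 902/3290 = 0.228 km.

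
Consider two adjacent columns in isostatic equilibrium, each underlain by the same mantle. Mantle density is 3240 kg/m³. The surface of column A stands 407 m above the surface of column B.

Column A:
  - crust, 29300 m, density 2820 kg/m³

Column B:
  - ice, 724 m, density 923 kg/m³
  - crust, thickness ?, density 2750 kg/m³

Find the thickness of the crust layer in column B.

19000 m

Take the compensation level at the base of the deeper column (depth z_c below the surface of column A) and equate Σ ρ_i t_i down to z_c; mantle fills any gap and the z_c terms cancel.
Column A: 29300×2820 + (z_c − 29300)×3240
Column B: 407×0 + 724×923 + x×2750 + (z_c − 407 − 724 − x)×3240
The z_c×3240 term appears on both sides and cancels. Collect the known terms of each column as K = Σ(ρt)_known − 3240 × (depth of known layers): K_A = 82626000 − 3240×29300 = −12306000; K_B = 668252 − 3240×(407 + 724) = −2996188.
Balance: K_A = K_B − x×(3240 − 2750), so x = (K_B − K_A)/(3240 − 2750) = 9309810/490 = 19000 m.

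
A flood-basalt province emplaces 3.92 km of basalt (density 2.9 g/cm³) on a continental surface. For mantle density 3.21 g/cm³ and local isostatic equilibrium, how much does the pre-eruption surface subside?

Subaerial loading: s = t ρ_load / ρ_m.
s = 3.92 km × 2.9/3.21 = 3.54 km.

3.54 km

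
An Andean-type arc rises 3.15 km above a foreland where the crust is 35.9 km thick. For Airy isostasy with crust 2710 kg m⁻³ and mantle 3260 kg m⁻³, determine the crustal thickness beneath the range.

Root depth r = h ρ_c / (ρ_m − ρ_c) = 3.15 km × 2710 / 550 = 15.52 km.
Total thickness = T + h + r = 35.9 km + 3.15 km + 15.52 km = 54.6 km.

54.6 km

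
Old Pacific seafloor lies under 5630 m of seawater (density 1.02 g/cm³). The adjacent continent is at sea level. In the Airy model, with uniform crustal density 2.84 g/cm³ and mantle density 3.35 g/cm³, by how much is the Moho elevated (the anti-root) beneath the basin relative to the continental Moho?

20100 m

Equating mass per unit area of the two columns: replacing crust with seawater at the top is compensated by replacing crust with mantle at the base: d (ρ_c − ρ_w) = a (ρ_m − ρ_c).
a = d (ρ_c − ρ_w)/(ρ_m − ρ_c) = 5630 m × 1.82/0.51 = 20100 m.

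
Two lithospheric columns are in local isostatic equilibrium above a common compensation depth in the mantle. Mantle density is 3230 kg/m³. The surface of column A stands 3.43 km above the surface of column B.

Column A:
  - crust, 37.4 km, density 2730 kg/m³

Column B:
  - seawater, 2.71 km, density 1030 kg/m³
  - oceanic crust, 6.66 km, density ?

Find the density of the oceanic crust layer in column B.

Take the compensation level at the base of the deeper column (depth z_c below the surface of column A) and equate Σ ρ_i t_i down to z_c; mantle fills any gap and the z_c terms cancel.
Column A: 37.4×2730 + (z_c − 37.4)×3230
Column B: 3.43×0 + 2.71×1030 + 6.66×ρ + (z_c − 3.43 − 9.37)×3230
The z_c×3230 term appears on both sides and cancels. Collect the known terms of each column as K = Σ(ρt)_known − 3230 × (depth of known layers): K_A = 102102 − 3230×37.4 = −18700; K_B = 2791.3 − 3230×(3.43 + 9.37) = −38552.7.
Balance: K_A = K_B + 6.66×ρ, so ρ = (K_A − K_B)/6.66 = 19852.7/6.66 = 2980 kg/m³.

2980 kg/m³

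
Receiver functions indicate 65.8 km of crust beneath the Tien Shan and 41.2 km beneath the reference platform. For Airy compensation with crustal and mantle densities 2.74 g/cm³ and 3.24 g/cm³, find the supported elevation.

3.8 km

Excess crust Δ = 65.8 km − 41.2 km = 24.6 km, split between elevation h and root r with h + r = Δ.
Airy balance ρ_c h = (ρ_m − ρ_c) r gives r = h ρ_c/(ρ_m − ρ_c), so h (1 + ρ_c/(ρ_m − ρ_c)) = Δ, i.e. h = Δ (ρ_m − ρ_c)/ρ_m.
h = 24.6 km × 0.5/3.24 = 3.8 km.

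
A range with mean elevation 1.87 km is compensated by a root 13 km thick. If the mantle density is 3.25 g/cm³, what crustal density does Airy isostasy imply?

ρ_c h = (ρ_m − ρ_c) r → ρ_c (h + r) = ρ_m r → ρ_c = ρ_m r / (h + r).
ρ_c = 3.25 × 13 km / (1.87 km + 13 km) = 2.84 g/cm³.

2.84 g/cm³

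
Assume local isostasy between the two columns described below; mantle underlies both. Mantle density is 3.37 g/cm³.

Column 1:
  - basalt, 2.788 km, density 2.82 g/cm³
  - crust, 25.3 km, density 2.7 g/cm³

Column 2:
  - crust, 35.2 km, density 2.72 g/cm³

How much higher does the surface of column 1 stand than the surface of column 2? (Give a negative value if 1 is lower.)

For any compensation level in the mantle, the mantle terms cancel and isostasy reduces to e = (Σt_1 − Σt_2) − (Σ(ρt)_1 − Σ(ρt)_2) / ρ_m.
Σt_1 = 28.088 km; Σt_2 = 35.2 km; Σ(ρt)_1 = 76.17216; Σ(ρt)_2 = 95.744 (in km·g/cm³).
e = (28.088 − 35.2) − (76.17216 − 95.744) / 3.37 = −1.3 km.

−1.3 km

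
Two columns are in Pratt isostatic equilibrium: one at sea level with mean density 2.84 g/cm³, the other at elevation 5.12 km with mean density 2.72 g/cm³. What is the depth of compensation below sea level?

116 km

ρ_ref D = ρ (D + h) → D (ρ_ref − ρ) = ρ h.
D = ρ h/(ρ_ref − ρ) = 2.72 × 5.12 km/(2.84 − 2.72) = 116 km.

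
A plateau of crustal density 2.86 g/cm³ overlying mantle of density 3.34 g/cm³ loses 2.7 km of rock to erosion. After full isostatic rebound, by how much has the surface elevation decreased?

Rebound u = e ρ_c/ρ_m = 2.7 km × 2.86/3.34 = 2.312 km.
Net surface drop = e − u = 2.7 km − 2.312 km = e (ρ_m − ρ_c)/ρ_m = 0.388 km.

0.388 km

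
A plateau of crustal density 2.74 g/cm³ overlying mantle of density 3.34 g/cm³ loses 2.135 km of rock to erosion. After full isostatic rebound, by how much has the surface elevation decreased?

Rebound u = e ρ_c/ρ_m = 2.135 km × 2.74/3.34 = 1.751 km.
Net surface drop = e − u = 2.135 km − 1.751 km = e (ρ_m − ρ_c)/ρ_m = 0.384 km.

0.384 km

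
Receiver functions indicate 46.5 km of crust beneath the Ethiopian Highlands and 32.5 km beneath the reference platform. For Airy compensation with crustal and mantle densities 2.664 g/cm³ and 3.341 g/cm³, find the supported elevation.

Excess crust Δ = 46.5 km − 32.5 km = 14 km, split between elevation h and root r with h + r = Δ.
Airy balance ρ_c h = (ρ_m − ρ_c) r gives r = h ρ_c/(ρ_m − ρ_c), so h (1 + ρ_c/(ρ_m − ρ_c)) = Δ, i.e. h = Δ (ρ_m − ρ_c)/ρ_m.
h = 14 km × 0.677/3.341 = 2.84 km.

2.84 km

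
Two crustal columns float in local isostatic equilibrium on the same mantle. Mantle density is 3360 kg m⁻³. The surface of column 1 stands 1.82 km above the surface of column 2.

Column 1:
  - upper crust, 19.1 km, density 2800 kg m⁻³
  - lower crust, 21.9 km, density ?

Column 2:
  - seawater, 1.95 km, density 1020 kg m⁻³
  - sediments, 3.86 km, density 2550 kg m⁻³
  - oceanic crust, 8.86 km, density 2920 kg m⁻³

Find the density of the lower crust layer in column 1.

3040 kg m⁻³

Take the compensation level at the base of the deeper column (depth z_c below the surface of column 1) and equate Σ ρ_i t_i down to z_c; mantle fills any gap and the z_c terms cancel.
Column 1: 19.1×2800 + 21.9×ρ + (z_c − 41)×3360
Column 2: 1.82×0 + 1.95×1020 + 3.86×2550 + 8.86×2920 + (z_c − 1.82 − 14.67)×3360
The z_c×3360 term appears on both sides and cancels. Collect the known terms of each column as K = Σ(ρt)_known − 3360 × (depth of known layers): K_1 = 53480 − 3360×41 = −84280; K_2 = 37703.2 − 3360×(1.82 + 14.67) = −17703.2.
Balance: K_1 + 21.9×ρ = K_2, so ρ = (K_2 − K_1)/21.9 = 66576.8/21.9 = 3040 kg m⁻³.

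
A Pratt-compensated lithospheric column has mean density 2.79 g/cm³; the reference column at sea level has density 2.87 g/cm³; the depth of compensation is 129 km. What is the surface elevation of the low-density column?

ρ_ref D = ρ (D + h) → h = D (ρ_ref − ρ)/ρ.
h = 129 km × (2.87 − 2.79)/2.79 = 3.7 km.

3.7 km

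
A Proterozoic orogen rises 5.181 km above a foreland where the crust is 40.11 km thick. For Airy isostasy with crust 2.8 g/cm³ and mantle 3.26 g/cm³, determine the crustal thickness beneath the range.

76.8 km

Root depth r = h ρ_c / (ρ_m − ρ_c) = 5.181 km × 2.8 / 0.46 = 31.54 km.
Total thickness = T + h + r = 40.11 km + 5.181 km + 31.54 km = 76.8 km.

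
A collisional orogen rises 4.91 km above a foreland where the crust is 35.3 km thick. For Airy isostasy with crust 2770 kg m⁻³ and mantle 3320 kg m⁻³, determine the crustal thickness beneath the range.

Root depth r = h ρ_c / (ρ_m − ρ_c) = 4.91 km × 2770 / 550 = 24.73 km.
Total thickness = T + h + r = 35.3 km + 4.91 km + 24.73 km = 64.9 km.

64.9 km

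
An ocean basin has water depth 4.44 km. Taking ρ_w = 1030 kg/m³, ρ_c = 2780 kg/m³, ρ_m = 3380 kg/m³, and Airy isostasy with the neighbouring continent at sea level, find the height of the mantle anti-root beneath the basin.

12.9 km

Equating mass per unit area of the two columns: replacing crust with seawater at the top is compensated by replacing crust with mantle at the base: d (ρ_c − ρ_w) = a (ρ_m − ρ_c).
a = d (ρ_c − ρ_w)/(ρ_m − ρ_c) = 4.44 km × 1750/600 = 12.9 km.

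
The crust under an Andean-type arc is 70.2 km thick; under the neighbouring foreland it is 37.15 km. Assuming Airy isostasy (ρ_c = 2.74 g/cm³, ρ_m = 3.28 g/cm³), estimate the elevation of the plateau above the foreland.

Excess crust Δ = 70.2 km − 37.15 km = 33.05 km, split between elevation h and root r with h + r = Δ.
Airy balance ρ_c h = (ρ_m − ρ_c) r gives r = h ρ_c/(ρ_m − ρ_c), so h (1 + ρ_c/(ρ_m − ρ_c)) = Δ, i.e. h = Δ (ρ_m − ρ_c)/ρ_m.
h = 33.05 km × 0.54/3.28 = 5.44 km.

5.44 km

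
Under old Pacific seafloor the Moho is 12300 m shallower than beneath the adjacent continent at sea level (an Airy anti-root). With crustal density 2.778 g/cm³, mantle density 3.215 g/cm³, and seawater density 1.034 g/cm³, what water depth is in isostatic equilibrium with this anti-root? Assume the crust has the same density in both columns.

Replacing a thickness d of crust by seawater at the top must be balanced by replacing crust with mantle at the base: d (ρ_c − ρ_w) = a (ρ_m − ρ_c).
d = a (ρ_m − ρ_c)/(ρ_c − ρ_w) = 12300 m × 0.437/1.744 = 3080 m.

3080 m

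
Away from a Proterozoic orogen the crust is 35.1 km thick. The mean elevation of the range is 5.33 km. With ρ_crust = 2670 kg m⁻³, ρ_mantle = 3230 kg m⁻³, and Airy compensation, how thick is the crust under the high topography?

Root depth r = h ρ_c / (ρ_m − ρ_c) = 5.33 km × 2670 / 560 = 25.41 km.
Total thickness = T + h + r = 35.1 km + 5.33 km + 25.41 km = 65.8 km.

65.8 km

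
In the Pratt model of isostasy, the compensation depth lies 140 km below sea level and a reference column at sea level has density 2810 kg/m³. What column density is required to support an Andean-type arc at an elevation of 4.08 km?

Pratt balance: ρ_ref D = ρ (D + h).
ρ = ρ_ref D/(D + h) = 2810 × 140 km/(140 km + 4.08 km) = 2730 kg/m³.

2730 kg/m³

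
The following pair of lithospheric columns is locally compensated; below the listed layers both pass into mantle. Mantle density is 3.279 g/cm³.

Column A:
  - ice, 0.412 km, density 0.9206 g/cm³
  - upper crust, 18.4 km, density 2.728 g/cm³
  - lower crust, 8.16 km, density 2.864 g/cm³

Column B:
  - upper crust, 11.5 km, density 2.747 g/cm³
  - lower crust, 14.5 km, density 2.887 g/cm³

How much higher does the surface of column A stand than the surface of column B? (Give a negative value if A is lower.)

For any compensation level in the mantle, the mantle terms cancel and isostasy reduces to e = (Σt_A − Σt_B) − (Σ(ρt)_A − Σ(ρt)_B) / ρ_m.
Σt_A = 26.972 km; Σt_B = 26 km; Σ(ρt)_A = 73.9447272; Σ(ρt)_B = 73.452 (in km·g/cm³).
e = (26.972 − 26) − (73.9447272 − 73.452) / 3.279 = 0.822 km.

0.822 km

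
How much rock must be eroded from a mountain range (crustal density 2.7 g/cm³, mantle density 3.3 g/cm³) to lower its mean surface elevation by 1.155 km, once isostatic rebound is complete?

6.35 km

Net drop Δ = e − u = e − e ρ_c/ρ_m = e (ρ_m − ρ_c)/ρ_m.
e = Δ ρ_m/(ρ_m − ρ_c) = 1.155 km × 3.3/0.6 = 6.35 km.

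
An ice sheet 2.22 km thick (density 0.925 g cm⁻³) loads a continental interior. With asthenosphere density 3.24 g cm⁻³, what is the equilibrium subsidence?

0.634 km

Balancing pressure at the compensation depth: the ice load ρ_ice t is balanced by mantle displaced below, ρ_m s.
s = t ρ_ice / ρ_m = 2.22 km × 0.925/3.24 = 0.634 km.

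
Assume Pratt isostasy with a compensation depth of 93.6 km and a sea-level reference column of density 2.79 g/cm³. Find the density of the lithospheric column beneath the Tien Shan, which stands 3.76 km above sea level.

Pratt balance: ρ_ref D = ρ (D + h).
ρ = ρ_ref D/(D + h) = 2.79 × 93.6 km/(93.6 km + 3.76 km) = 2.68 g/cm³.

2.68 g/cm³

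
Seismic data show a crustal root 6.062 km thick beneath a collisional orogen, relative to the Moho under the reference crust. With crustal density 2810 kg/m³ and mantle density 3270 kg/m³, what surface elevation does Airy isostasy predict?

In Airy isostatic equilibrium: ρ_c h = (ρ_m − ρ_c) r.
h = r (ρ_m − ρ_c) / ρ_c = 6.062 km × (3270 − 2810) / 2810 = 0.992 km.

0.992 km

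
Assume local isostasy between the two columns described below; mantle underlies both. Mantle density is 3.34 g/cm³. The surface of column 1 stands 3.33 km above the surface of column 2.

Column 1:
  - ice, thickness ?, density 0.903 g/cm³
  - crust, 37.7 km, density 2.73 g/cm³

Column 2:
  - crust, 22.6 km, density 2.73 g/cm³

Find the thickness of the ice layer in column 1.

0.784 km

Take the compensation level at the base of the deeper column (depth z_c below the surface of column 1) and equate Σ ρ_i t_i down to z_c; mantle fills any gap and the z_c terms cancel.
Column 1: x×0.903 + 37.7×2.73 + (z_c − 37.7 − x)×3.34
Column 2: 3.33×0 + 22.6×2.73 + (z_c − 3.33 − 22.6)×3.34
The z_c×3.34 term appears on both sides and cancels. Collect the known terms of each column as K = Σ(ρt)_known − 3.34 × (depth of known layers): K_1 = 102.921 − 3.34×37.7 = −22.997; K_2 = 61.698 − 3.34×(3.33 + 22.6) = −24.9082.
Balance: K_1 − x×(3.34 − 0.903) = K_2, so x = (K_1 − K_2)/(3.34 − 0.903) = 1.9112/2.437 = 0.784 km.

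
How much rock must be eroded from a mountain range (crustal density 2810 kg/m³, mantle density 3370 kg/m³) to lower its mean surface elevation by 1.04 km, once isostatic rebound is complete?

Net drop Δ = e − u = e − e ρ_c/ρ_m = e (ρ_m − ρ_c)/ρ_m.
e = Δ ρ_m/(ρ_m − ρ_c) = 1.04 km × 3370/560 = 6.26 km.

6.26 km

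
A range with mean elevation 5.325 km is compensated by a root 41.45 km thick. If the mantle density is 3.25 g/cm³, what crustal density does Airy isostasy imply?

2.88 g/cm³

ρ_c h = (ρ_m − ρ_c) r → ρ_c (h + r) = ρ_m r → ρ_c = ρ_m r / (h + r).
ρ_c = 3.25 × 41.45 km / (5.325 km + 41.45 km) = 2.88 g/cm³.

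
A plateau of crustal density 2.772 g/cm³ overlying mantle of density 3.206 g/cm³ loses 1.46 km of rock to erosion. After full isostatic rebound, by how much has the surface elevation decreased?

Rebound u = e ρ_c/ρ_m = 1.46 km × 2.772/3.206 = 1.262 km.
Net surface drop = e − u = 1.46 km − 1.262 km = e (ρ_m − ρ_c)/ρ_m = 0.198 km.

0.198 km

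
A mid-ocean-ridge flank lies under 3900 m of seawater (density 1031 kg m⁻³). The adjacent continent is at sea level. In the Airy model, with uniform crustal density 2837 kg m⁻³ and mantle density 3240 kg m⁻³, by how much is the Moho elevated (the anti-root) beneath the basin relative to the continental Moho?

For local isostatic compensation: replacing crust with seawater at the top is compensated by replacing crust with mantle at the base: d (ρ_c − ρ_w) = a (ρ_m − ρ_c).
a = d (ρ_c − ρ_w)/(ρ_m − ρ_c) = 3900 m × 1806/403 = 17500 m.

17500 m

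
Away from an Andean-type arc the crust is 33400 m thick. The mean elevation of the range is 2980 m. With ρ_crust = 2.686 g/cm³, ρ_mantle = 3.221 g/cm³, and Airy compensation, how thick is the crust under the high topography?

51300 m

Root depth r = h ρ_c / (ρ_m − ρ_c) = 2980 m × 2.686 / 0.535 = 14960 m.
Total thickness = T + h + r = 33400 m + 2980 m + 14960 m = 51300 m.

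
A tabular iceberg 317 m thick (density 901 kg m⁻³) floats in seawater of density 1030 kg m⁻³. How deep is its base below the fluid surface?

277 m

Draft d = t ρ_obj/ρ_fluid = 317 m × 901/1030 = 277 m.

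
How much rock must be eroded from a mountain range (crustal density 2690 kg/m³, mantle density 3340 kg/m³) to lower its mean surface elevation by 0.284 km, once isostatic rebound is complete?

Net drop Δ = e − u = e − e ρ_c/ρ_m = e (ρ_m − ρ_c)/ρ_m.
e = Δ ρ_m/(ρ_m − ρ_c) = 0.284 km × 3340/650 = 1.46 km.

1.46 km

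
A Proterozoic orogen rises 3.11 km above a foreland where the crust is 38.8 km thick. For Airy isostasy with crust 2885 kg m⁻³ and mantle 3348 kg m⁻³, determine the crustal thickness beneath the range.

Root depth r = h ρ_c / (ρ_m − ρ_c) = 3.11 km × 2885 / 463 = 19.38 km.
Total thickness = T + h + r = 38.8 km + 3.11 km + 19.38 km = 61.3 km.

61.3 km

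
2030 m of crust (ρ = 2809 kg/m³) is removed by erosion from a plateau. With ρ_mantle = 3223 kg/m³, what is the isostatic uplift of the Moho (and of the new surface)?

Unloading: uplift u = e ρ_c/ρ_m = 2030 m × 2809/3223 = 1770 m.

1770 m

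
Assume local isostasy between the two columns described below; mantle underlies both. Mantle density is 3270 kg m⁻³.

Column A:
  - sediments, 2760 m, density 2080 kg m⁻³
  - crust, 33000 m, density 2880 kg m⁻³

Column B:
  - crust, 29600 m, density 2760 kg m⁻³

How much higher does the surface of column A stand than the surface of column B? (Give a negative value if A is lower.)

324 m

For any compensation level in the mantle, the mantle terms cancel and isostasy reduces to e = (Σt_A − Σt_B) − (Σ(ρt)_A − Σ(ρt)_B) / ρ_m.
Σt_A = 35760 m; Σt_B = 29600 m; Σ(ρt)_A = 100780800; Σ(ρt)_B = 81696000 (in m·kg m⁻³).
e = (35760 − 29600) − (100780800 − 81696000) / 3270 = 324 m.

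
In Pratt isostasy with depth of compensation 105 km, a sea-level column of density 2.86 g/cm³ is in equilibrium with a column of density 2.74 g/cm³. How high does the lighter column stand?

4.6 km

ρ_ref D = ρ (D + h) → h = D (ρ_ref − ρ)/ρ.
h = 105 km × (2.86 − 2.74)/2.74 = 4.6 km.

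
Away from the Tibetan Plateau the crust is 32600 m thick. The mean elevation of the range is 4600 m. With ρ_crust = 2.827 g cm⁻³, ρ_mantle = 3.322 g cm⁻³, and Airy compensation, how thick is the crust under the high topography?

Root depth r = h ρ_c / (ρ_m − ρ_c) = 4600 m × 2.827 / 0.495 = 26270 m.
Total thickness = T + h + r = 32600 m + 4600 m + 26270 m = 63500 m.

63500 m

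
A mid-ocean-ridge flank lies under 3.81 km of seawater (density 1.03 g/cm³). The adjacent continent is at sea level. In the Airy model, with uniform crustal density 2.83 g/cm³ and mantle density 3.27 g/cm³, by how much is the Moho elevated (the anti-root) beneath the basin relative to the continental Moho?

15.6 km

For local isostatic compensation: replacing crust with seawater at the top is compensated by replacing crust with mantle at the base: d (ρ_c − ρ_w) = a (ρ_m − ρ_c).
a = d (ρ_c − ρ_w)/(ρ_m − ρ_c) = 3.81 km × 1.8/0.44 = 15.6 km.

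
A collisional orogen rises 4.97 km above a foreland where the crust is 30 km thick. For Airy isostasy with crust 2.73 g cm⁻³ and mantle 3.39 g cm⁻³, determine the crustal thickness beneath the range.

Root depth r = h ρ_c / (ρ_m − ρ_c) = 4.97 km × 2.73 / 0.66 = 20.56 km.
Total thickness = T + h + r = 30 km + 4.97 km + 20.56 km = 55.5 km.

55.5 km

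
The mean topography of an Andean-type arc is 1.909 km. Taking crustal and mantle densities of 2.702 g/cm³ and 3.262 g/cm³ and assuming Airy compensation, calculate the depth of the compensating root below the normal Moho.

9.21 km

By Archimedes' principle applied to the lithosphere: the weight of the topography is balanced by the buoyancy of the root, ρ_c h = (ρ_m − ρ_c) r.
r = h · ρ_c / (ρ_m − ρ_c) = 1.909 km × 2.702 / (3.262 − 2.702) = 9.21 km.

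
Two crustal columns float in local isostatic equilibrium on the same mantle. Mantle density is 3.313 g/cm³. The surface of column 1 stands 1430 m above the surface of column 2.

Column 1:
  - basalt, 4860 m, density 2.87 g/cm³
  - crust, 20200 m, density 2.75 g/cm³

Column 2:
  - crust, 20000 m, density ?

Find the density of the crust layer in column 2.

2.87 g/cm³

Take the compensation level at the base of the deeper column (depth z_c below the surface of column 1) and equate Σ ρ_i t_i down to z_c; mantle fills any gap and the z_c terms cancel.
Column 1: 4860×2.87 + 20200×2.75 + (z_c − 25060)×3.313
Column 2: 1430×0 + 20000×ρ + (z_c − 1430 − 20000)×3.313
The z_c×3.313 term appears on both sides and cancels. Collect the known terms of each column as K = Σ(ρt)_known − 3.313 × (depth of known layers): K_1 = 69498.2 − 3.313×25060 = −13525.58; K_2 = 0 − 3.313×(1430 + 20000) = −70997.59.
Balance: K_1 = K_2 + 20000×ρ, so ρ = (K_1 − K_2)/20000 = 57472/20000 = 2.87 g/cm³.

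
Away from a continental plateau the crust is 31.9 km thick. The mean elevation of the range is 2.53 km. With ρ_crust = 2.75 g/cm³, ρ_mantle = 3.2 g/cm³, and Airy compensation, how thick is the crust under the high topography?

49.9 km

Root depth r = h ρ_c / (ρ_m − ρ_c) = 2.53 km × 2.75 / 0.45 = 15.46 km.
Total thickness = T + h + r = 31.9 km + 2.53 km + 15.46 km = 49.9 km.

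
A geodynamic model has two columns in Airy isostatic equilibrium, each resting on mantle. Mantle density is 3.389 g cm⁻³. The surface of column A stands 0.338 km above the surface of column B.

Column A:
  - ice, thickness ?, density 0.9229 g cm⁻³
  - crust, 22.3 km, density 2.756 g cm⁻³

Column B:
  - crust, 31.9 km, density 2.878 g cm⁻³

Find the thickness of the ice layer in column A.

Take the compensation level at the base of the deeper column (depth z_c below the surface of column A) and equate Σ ρ_i t_i down to z_c; mantle fills any gap and the z_c terms cancel.
Column A: x×0.9229 + 22.3×2.756 + (z_c − 22.3 − x)×3.389
Column B: 0.338×0 + 31.9×2.878 + (z_c − 0.338 − 31.9)×3.389
The z_c×3.389 term appears on both sides and cancels. Collect the known terms of each column as K = Σ(ρt)_known − 3.389 × (depth of known layers): K_A = 61.4588 − 3.389×22.3 = −14.1159; K_B = 91.8082 − 3.389×(0.338 + 31.9) = −17.446382.
Balance: K_A − x×(3.389 − 0.9229) = K_B, so x = (K_A − K_B)/(3.389 − 0.9229) = 3.33048/2.4661 = 1.35 km.

1.35 km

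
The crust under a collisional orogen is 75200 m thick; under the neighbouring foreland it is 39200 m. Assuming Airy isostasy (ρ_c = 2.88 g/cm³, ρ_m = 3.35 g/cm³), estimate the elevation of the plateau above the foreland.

5050 m

Excess crust Δ = 75200 m − 39200 m = 36000 m, split between elevation h and root r with h + r = Δ.
Airy balance ρ_c h = (ρ_m − ρ_c) r gives r = h ρ_c/(ρ_m − ρ_c), so h (1 + ρ_c/(ρ_m − ρ_c)) = Δ, i.e. h = Δ (ρ_m − ρ_c)/ρ_m.
h = 36000 m × 0.47/3.35 = 5050 m.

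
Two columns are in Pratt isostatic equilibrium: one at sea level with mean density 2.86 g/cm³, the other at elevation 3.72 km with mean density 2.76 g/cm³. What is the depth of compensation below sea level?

ρ_ref D = ρ (D + h) → D (ρ_ref − ρ) = ρ h.
D = ρ h/(ρ_ref − ρ) = 2.76 × 3.72 km/(2.86 − 2.76) = 103 km.

103 km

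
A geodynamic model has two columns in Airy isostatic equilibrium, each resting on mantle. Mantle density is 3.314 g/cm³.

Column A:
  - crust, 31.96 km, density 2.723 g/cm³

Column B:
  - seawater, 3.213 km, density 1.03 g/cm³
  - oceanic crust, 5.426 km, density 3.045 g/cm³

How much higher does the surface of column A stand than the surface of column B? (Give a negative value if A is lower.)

For any compensation level in the mantle, the mantle terms cancel and isostasy reduces to e = (Σt_A − Σt_B) − (Σ(ρt)_A − Σ(ρt)_B) / ρ_m.
Σt_A = 31.96 km; Σt_B = 8.639 km; Σ(ρt)_A = 87.02708; Σ(ρt)_B = 19.83156 (in km·g/cm³).
e = (31.96 − 8.639) − (87.02708 − 19.83156) / 3.314 = 3.04 km.

3.04 km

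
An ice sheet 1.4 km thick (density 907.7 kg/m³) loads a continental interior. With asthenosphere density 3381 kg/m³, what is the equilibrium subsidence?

0.376 km

Equating mass per unit area of the two columns: the ice load ρ_ice t is balanced by mantle displaced below, ρ_m s.
s = t ρ_ice / ρ_m = 1.4 km × 907.7/3381 = 0.376 km.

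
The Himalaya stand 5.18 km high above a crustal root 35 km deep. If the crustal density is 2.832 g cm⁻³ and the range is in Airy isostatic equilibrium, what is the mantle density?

Airy balance: ρ_c h = (ρ_m − ρ_c) r → ρ_m = ρ_c (1 + h/r).
ρ_m = 2.832 × (1 + 5.18 km/35 km) = 3.25 g cm⁻³.

3.25 g cm⁻³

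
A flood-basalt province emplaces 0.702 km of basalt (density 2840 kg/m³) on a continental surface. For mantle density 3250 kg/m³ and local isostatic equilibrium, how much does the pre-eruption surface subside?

0.613 km

Subaerial loading: s = t ρ_load / ρ_m.
s = 0.702 km × 2840/3250 = 0.613 km.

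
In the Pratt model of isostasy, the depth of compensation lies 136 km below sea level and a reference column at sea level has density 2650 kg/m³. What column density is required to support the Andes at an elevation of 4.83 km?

2560 kg/m³

Pratt balance: ρ_ref D = ρ (D + h).
ρ = ρ_ref D/(D + h) = 2650 × 136 km/(136 km + 4.83 km) = 2560 kg/m³.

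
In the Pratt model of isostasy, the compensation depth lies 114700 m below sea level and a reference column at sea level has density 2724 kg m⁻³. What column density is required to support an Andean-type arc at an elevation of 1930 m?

Pratt balance: ρ_ref D = ρ (D + h).
ρ = ρ_ref D/(D + h) = 2724 × 114700 m/(114700 m + 1930 m) = 2680 kg m⁻³.

2680 kg m⁻³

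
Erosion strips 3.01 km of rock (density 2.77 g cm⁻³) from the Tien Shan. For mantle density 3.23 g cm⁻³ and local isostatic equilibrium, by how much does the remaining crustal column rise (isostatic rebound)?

Unloading: uplift u = e ρ_c/ρ_m = 3.01 km × 2.77/3.23 = 2.58 km.

2.58 km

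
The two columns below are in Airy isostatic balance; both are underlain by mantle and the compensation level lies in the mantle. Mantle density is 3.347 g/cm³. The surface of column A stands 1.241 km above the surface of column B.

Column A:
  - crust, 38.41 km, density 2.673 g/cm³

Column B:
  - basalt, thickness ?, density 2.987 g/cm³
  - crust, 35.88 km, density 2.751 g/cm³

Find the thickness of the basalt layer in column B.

Take the compensation level at the base of the deeper column (depth z_c below the surface of column A) and equate Σ ρ_i t_i down to z_c; mantle fills any gap and the z_c terms cancel.
Column A: 38.41×2.673 + (z_c − 38.41)×3.347
Column B: 1.241×0 + x×2.987 + 35.88×2.751 + (z_c − 1.241 − 35.88 − x)×3.347
The z_c×3.347 term appears on both sides and cancels. Collect the known terms of each column as K = Σ(ρt)_known − 3.347 × (depth of known layers): K_A = 102.66993 − 3.347×38.41 = −25.88834; K_B = 98.70588 − 3.347×(1.241 + 35.88) = −25.538107.
Balance: K_A = K_B − x×(3.347 − 2.987), so x = (K_B − K_A)/(3.347 − 2.987) = 0.350233/0.36 = 0.973 km.

0.973 km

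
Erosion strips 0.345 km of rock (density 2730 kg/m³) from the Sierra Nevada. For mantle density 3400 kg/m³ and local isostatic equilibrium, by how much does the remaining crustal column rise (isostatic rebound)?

0.277 km

Unloading: uplift u = e ρ_c/ρ_m = 0.345 km × 2730/3400 = 0.277 km.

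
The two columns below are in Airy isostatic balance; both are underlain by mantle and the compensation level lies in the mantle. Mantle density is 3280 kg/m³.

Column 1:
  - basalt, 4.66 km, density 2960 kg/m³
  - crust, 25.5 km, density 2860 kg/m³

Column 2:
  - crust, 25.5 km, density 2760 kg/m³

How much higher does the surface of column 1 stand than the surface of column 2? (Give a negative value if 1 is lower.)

−0.323 km

For any compensation level in the mantle, the mantle terms cancel and isostasy reduces to e = (Σt_1 − Σt_2) − (Σ(ρt)_1 − Σ(ρt)_2) / ρ_m.
Σt_1 = 30.16 km; Σt_2 = 25.5 km; Σ(ρt)_1 = 86723.6; Σ(ρt)_2 = 70380 (in km·kg/m³).
e = (30.16 − 25.5) − (86723.6 − 70380) / 3280 = −0.323 km.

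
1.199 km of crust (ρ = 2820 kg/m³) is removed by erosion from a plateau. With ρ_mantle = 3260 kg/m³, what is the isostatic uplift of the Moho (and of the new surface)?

Unloading: uplift u = e ρ_c/ρ_m = 1.199 km × 2820/3260 = 1.04 km.

1.04 km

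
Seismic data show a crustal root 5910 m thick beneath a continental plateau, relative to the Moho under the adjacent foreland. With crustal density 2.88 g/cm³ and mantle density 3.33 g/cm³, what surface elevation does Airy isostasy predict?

For local isostatic compensation: ρ_c h = (ρ_m − ρ_c) r.
h = r (ρ_m − ρ_c) / ρ_c = 5910 m × (3.33 − 2.88) / 2.88 = 923 m.

923 m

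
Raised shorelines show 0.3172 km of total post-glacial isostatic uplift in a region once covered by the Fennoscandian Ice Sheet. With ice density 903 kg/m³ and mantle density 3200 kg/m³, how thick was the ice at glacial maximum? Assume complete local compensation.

1.12 km

u = t ρ_ice/ρ_m → t = u ρ_m/ρ_ice = 0.3172 km × 3200/903 = 1.12 km.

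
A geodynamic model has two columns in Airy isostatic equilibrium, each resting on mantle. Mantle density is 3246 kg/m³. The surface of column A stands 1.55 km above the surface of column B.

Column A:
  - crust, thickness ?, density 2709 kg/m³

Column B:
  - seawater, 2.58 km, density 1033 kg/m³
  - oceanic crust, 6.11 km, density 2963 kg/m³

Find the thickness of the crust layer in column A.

Take the compensation level at the base of the deeper column (depth z_c below the surface of column A) and equate Σ ρ_i t_i down to z_c; mantle fills any gap and the z_c terms cancel.
Column A: x×2709 + (z_c − 0 − x)×3246
Column B: 1.55×0 + 2.58×1033 + 6.11×2963 + (z_c − 1.55 − 8.69)×3246
The z_c×3246 term appears on both sides and cancels. Collect the known terms of each column as K = Σ(ρt)_known − 3246 × (depth of known layers): K_A = 0 − 3246×0 = 0; K_B = 20769.07 − 3246×(1.55 + 8.69) = −12469.97.
Balance: K_A − x×(3246 − 2709) = K_B, so x = (K_A − K_B)/(3246 − 2709) = 12470/537 = 23.2 km.

23.2 km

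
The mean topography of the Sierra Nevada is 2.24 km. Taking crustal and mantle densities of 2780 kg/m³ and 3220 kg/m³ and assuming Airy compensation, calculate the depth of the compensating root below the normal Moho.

Balancing pressure at the compensation depth: the weight of the topography is balanced by the buoyancy of the root, ρ_c h = (ρ_m − ρ_c) r.
r = h · ρ_c / (ρ_m − ρ_c) = 2.24 km × 2780 / (3220 − 2780) = 14.2 km.

14.2 km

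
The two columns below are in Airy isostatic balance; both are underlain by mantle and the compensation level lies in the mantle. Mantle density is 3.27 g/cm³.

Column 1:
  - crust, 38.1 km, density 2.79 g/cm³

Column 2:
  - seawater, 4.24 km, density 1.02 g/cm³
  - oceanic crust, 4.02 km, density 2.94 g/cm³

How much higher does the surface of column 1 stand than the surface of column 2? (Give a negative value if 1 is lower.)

For any compensation level in the mantle, the mantle terms cancel and isostasy reduces to e = (Σt_1 − Σt_2) − (Σ(ρt)_1 − Σ(ρt)_2) / ρ_m.
Σt_1 = 38.1 km; Σt_2 = 8.26 km; Σ(ρt)_1 = 106.299; Σ(ρt)_2 = 16.1436 (in km·g/cm³).
e = (38.1 − 8.26) − (106.299 − 16.1436) / 3.27 = 2.27 km.

2.27 km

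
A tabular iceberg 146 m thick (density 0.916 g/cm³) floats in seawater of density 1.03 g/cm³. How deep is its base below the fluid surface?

130 m

Draft d = t ρ_obj/ρ_fluid = 146 m × 0.916/1.03 = 130 m.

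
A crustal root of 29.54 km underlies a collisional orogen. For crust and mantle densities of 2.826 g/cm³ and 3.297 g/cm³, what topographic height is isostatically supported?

4.92 km

Isostatic balance requires: ρ_c h = (ρ_m − ρ_c) r.
h = r (ρ_m − ρ_c) / ρ_c = 29.54 km × (3.297 − 2.826) / 2.826 = 4.92 km.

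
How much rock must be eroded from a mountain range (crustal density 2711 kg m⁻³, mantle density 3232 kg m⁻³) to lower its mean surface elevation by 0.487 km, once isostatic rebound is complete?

3.02 km

Net drop Δ = e − u = e − e ρ_c/ρ_m = e (ρ_m − ρ_c)/ρ_m.
e = Δ ρ_m/(ρ_m − ρ_c) = 0.487 km × 3232/521 = 3.02 km.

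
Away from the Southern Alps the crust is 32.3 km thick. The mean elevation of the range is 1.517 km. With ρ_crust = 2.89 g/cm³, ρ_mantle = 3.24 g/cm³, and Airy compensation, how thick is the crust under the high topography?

46.3 km

Root depth r = h ρ_c / (ρ_m − ρ_c) = 1.517 km × 2.89 / 0.35 = 12.53 km.
Total thickness = T + h + r = 32.3 km + 1.517 km + 12.53 km = 46.3 km.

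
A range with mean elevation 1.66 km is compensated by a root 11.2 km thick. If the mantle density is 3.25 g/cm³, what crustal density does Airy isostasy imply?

ρ_c h = (ρ_m − ρ_c) r → ρ_c (h + r) = ρ_m r → ρ_c = ρ_m r / (h + r).
ρ_c = 3.25 × 11.2 km / (1.66 km + 11.2 km) = 2.83 g/cm³.

2.83 g/cm³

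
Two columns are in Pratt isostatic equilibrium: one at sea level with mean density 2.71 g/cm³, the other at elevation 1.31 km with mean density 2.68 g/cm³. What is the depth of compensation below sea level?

ρ_ref D = ρ (D + h) → D (ρ_ref − ρ) = ρ h.
D = ρ h/(ρ_ref − ρ) = 2.68 × 1.31 km/(2.71 − 2.68) = 117 km.

117 km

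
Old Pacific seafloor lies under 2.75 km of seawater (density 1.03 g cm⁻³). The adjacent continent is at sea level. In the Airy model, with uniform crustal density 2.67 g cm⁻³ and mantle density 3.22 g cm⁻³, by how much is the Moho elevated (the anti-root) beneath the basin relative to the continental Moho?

For local isostatic compensation: replacing crust with seawater at the top is compensated by replacing crust with mantle at the base: d (ρ_c − ρ_w) = a (ρ_m − ρ_c).
a = d (ρ_c − ρ_w)/(ρ_m − ρ_c) = 2.75 km × 1.64/0.55 = 8.2 km.

8.2 km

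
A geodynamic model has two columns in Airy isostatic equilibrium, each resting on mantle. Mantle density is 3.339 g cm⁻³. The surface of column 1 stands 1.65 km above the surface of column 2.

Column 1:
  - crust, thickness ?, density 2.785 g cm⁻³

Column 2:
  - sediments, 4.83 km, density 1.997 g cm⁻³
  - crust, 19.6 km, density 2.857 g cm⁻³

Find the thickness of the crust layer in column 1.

38.7 km

Take the compensation level at the base of the deeper column (depth z_c below the surface of column 1) and equate Σ ρ_i t_i down to z_c; mantle fills any gap and the z_c terms cancel.
Column 1: x×2.785 + (z_c − 0 − x)×3.339
Column 2: 1.65×0 + 4.83×1.997 + 19.6×2.857 + (z_c − 1.65 − 24.43)×3.339
The z_c×3.339 term appears on both sides and cancels. Collect the known terms of each column as K = Σ(ρt)_known − 3.339 × (depth of known layers): K_1 = 0 − 3.339×0 = 0; K_2 = 65.64271 − 3.339×(1.65 + 24.43) = −21.43841.
Balance: K_1 − x×(3.339 − 2.785) = K_2, so x = (K_1 − K_2)/(3.339 − 2.785) = 21.4384/0.554 = 38.7 km.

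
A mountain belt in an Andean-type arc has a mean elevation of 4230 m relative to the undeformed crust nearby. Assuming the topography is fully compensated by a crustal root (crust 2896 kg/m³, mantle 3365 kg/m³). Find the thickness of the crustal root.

26100 m

Balancing pressure at the compensation depth: the weight of the topography is balanced by the buoyancy of the root, ρ_c h = (ρ_m − ρ_c) r.
r = h · ρ_c / (ρ_m − ρ_c) = 4230 m × 2896 / (3365 − 2896) = 26100 m.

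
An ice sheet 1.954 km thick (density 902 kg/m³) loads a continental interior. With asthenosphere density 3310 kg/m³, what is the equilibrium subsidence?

0.532 km

Isostatic balance requires: the ice load ρ_ice t is balanced by mantle displaced below, ρ_m s.
s = t ρ_ice / ρ_m = 1.954 km × 902/3310 = 0.532 km.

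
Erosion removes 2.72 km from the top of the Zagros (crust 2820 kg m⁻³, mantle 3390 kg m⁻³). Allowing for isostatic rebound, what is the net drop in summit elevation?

Rebound u = e ρ_c/ρ_m = 2.72 km × 2820/3390 = 2.263 km.
Net surface drop = e − u = 2.72 km − 2.263 km = e (ρ_m − ρ_c)/ρ_m = 0.457 km.

0.457 km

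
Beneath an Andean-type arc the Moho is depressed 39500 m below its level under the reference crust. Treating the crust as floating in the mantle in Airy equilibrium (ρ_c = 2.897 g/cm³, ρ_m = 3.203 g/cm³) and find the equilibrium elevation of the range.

For local isostatic compensation: ρ_c h = (ρ_m − ρ_c) r.
h = r (ρ_m − ρ_c) / ρ_c = 39500 m × (3.203 − 2.897) / 2.897 = 4170 m.

4170 m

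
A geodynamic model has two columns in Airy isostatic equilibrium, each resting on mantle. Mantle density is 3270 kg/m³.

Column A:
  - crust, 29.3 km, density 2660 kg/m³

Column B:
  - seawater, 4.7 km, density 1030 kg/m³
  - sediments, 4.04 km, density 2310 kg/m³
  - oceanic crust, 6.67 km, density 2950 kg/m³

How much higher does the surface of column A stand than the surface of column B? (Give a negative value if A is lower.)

0.407 km

For any compensation level in the mantle, the mantle terms cancel and isostasy reduces to e = (Σt_A − Σt_B) − (Σ(ρt)_A − Σ(ρt)_B) / ρ_m.
Σt_A = 29.3 km; Σt_B = 15.41 km; Σ(ρt)_A = 77938; Σ(ρt)_B = 33849.9 (in km·kg/m³).
e = (29.3 − 15.41) − (77938 − 33849.9) / 3270 = 0.407 km.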